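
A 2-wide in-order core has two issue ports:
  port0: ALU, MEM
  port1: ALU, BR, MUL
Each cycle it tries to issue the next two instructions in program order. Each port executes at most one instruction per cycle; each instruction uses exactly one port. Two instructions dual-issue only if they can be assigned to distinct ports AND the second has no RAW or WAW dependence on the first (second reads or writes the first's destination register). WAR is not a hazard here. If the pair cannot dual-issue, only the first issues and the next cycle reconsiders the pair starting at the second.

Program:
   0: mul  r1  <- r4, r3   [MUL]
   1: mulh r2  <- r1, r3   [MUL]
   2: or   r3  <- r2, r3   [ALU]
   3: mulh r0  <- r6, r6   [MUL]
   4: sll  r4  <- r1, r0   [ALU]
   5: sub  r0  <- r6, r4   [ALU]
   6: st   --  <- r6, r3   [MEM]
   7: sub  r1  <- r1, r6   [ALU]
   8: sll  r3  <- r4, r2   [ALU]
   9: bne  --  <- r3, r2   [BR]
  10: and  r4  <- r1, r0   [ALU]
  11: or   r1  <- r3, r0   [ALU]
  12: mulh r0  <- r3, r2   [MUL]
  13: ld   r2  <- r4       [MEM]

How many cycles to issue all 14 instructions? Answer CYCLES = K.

  cy0 -> i0 (mul) no-port MUL/MUL
  cy1 -> i1 (mulh) RAW r2
  cy2 -> i2,i3 (or;mulh) pair
  cy3 -> i4 (sll) RAW r4
  cy4 -> i5,i6 (sub;st) pair
  cy5 -> i7,i8 (sub;sll) pair
  cy6 -> i9,i10 (bne;and) pair
  cy7 -> i11,i12 (or;mulh) pair
  cy8 -> i13 (ld) tail

CYCLES = 9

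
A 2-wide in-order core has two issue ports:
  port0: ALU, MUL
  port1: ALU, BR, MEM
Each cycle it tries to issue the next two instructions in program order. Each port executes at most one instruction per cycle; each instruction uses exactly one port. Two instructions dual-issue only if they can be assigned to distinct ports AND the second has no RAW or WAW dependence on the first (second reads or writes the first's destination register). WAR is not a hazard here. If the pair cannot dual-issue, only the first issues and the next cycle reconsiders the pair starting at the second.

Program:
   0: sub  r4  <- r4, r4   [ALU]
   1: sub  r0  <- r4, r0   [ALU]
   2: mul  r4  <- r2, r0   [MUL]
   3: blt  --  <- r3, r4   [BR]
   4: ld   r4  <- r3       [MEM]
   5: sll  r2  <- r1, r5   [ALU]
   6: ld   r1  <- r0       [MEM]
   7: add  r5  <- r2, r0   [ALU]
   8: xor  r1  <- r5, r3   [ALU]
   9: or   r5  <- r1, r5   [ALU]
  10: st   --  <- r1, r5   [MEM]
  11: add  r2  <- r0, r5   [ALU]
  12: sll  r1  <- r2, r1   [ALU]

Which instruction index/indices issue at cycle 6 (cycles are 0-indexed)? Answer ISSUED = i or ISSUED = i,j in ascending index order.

ISSUED = 8

t=0 i0:sub ; RAW r4
t=1 i1:sub ; RAW r0
t=2 i2:mul ; RAW r4
t=3 i3:blt ; no-port BR/MEM
t=4 i4&i5:ld;sll ; dual
t=5 i6&i7:ld;add ; dual
t=6 i8:xor ; RAW r1
t=7 i9:or ; RAW r5
t=8 i10&i11:st;add ; dual
t=9 i12:sll ; tail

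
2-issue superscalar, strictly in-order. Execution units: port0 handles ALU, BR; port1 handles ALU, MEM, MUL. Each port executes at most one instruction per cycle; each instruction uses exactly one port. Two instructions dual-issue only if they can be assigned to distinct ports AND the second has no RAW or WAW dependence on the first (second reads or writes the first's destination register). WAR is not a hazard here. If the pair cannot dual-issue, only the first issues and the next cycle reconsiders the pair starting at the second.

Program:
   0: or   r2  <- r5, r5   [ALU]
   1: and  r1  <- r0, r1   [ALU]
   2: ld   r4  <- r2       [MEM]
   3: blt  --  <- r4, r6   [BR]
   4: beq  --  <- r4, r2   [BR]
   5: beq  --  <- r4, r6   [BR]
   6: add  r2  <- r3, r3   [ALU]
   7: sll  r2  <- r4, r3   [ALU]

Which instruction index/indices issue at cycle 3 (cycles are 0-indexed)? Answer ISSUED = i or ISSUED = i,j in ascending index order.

ISSUED = 4

0. or;and @i0+i1  | 2-wide
1. ld @i2  | RAW r4
2. blt @i3  | no-port BR/BR
3. beq @i4  | no-port BR/BR
4. beq;add @i5+i6  | 2-wide
5. sll @i7  | tail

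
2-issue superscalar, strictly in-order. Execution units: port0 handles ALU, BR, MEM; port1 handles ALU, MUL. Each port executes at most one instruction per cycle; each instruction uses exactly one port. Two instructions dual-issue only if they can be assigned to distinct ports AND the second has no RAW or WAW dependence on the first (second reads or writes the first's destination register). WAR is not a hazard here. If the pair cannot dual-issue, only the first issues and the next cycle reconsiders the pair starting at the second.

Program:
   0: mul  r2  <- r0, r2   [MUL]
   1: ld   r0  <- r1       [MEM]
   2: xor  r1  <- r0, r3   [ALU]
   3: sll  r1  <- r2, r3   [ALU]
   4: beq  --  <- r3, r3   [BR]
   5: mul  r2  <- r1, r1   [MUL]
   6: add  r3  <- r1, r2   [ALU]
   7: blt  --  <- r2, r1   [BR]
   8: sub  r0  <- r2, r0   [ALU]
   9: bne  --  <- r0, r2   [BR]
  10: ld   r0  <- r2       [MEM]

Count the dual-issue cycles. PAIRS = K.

#0 head=0: mul.MUL+ld.MEM i0+i1 pair
#1 head=2: xor.ALU i2 WAW r1
#2 head=3: sll.ALU+beq.BR i3+i4 pair
#3 head=5: mul.MUL i5 RAW r2
#4 head=6: add.ALU+blt.BR i6+i7 pair
#5 head=8: sub.ALU i8 RAW r0
#6 head=9: bne.BR i9 no-port BR/MEM
#7 head=10: ld.MEM i10 tail

PAIRS = 3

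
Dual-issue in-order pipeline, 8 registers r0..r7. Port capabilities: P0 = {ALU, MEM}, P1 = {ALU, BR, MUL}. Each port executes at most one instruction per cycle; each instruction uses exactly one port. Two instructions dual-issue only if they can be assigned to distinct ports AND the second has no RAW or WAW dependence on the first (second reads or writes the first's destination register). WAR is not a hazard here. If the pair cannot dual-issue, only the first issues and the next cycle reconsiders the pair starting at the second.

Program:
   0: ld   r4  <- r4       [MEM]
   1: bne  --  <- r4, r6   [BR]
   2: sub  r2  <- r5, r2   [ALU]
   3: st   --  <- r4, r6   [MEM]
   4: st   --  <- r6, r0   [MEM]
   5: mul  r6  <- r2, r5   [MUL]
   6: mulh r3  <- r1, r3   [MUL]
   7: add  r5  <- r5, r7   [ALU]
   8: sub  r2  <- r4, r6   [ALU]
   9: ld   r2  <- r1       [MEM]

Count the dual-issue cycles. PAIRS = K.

c0: i0 ld.MEM  RAW r4
c1: i1&i2 bne.BR+sub.ALU  pair
c2: i3 st.MEM  no-port MEM/MEM
c3: i4&i5 st.MEM+mul.MUL  pair
c4: i6&i7 mulh.MUL+add.ALU  pair
c5: i8 sub.ALU  WAW r2
c6: i9 ld.MEM  tail

PAIRS = 3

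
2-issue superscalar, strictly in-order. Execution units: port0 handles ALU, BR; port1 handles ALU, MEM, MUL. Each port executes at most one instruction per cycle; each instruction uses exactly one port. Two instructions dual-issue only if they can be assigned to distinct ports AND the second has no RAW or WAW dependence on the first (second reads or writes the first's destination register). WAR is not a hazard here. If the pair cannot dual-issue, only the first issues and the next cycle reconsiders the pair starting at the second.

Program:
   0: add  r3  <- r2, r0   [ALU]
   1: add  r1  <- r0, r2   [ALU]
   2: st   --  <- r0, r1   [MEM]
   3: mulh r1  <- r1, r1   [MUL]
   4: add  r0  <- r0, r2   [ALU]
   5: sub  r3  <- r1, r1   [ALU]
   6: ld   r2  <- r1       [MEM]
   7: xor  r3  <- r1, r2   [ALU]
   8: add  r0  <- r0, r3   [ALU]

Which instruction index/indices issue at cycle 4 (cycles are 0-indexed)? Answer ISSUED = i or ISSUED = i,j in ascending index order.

ISSUED = 7

t=0 i0,i1:add/add ; 2-wide
t=1 i2:st ; no-port MEM/MUL
t=2 i3,i4:mulh/add ; 2-wide
t=3 i5,i6:sub/ld ; 2-wide
t=4 i7:xor ; RAW r3
t=5 i8:add ; tail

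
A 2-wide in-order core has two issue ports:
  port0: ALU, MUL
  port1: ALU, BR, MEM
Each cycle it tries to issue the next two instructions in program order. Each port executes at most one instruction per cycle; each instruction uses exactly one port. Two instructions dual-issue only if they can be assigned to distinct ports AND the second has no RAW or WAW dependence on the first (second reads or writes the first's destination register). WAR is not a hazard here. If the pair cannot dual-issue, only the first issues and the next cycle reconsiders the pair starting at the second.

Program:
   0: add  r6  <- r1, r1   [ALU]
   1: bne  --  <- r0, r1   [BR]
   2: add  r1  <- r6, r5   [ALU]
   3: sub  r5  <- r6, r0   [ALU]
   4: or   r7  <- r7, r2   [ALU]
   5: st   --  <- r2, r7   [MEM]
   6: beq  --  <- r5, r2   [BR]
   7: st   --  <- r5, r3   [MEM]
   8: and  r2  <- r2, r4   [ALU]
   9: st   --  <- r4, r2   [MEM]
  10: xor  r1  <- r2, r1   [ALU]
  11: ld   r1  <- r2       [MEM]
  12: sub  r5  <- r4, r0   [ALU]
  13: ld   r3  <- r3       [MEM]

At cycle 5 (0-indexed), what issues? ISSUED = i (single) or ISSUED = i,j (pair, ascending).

t=0 i0,i1:add.ALU;bne.BR ; 2-wide
t=1 i2,i3:add.ALU;sub.ALU ; 2-wide
t=2 i4:or.ALU ; RAW r7
t=3 i5:st.MEM ; no-port MEM/BR
t=4 i6:beq.BR ; no-port BR/MEM
t=5 i7,i8:st.MEM;and.ALU ; 2-wide
t=6 i9,i10:st.MEM;xor.ALU ; 2-wide
t=7 i11,i12:ld.MEM;sub.ALU ; 2-wide
t=8 i13:ld.MEM ; tail

ISSUED = 7,8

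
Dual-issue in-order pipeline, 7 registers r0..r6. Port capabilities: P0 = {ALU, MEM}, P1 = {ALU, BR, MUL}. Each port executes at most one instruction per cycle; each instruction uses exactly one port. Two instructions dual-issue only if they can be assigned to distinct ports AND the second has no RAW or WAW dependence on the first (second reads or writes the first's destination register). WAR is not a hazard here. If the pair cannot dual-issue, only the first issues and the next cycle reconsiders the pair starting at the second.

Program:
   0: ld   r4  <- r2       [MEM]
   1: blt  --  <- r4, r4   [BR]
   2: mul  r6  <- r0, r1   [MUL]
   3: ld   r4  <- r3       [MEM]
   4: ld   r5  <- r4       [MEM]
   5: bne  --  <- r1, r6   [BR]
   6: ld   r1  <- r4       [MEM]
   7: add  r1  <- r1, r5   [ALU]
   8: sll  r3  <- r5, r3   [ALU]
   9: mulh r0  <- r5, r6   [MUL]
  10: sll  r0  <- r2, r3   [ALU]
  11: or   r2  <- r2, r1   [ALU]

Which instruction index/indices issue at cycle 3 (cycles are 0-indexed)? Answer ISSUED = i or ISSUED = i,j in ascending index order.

[0] i0  ld.MEM  -- RAW r4
[1] i1  blt.BR  -- no-port BR/MUL
[2] i2,i3  mul.MUL;ld.MEM  -- pair
[3] i4,i5  ld.MEM;bne.BR  -- pair
[4] i6  ld.MEM  -- RAW+WAW r1
[5] i7,i8  add.ALU;sll.ALU  -- pair
[6] i9  mulh.MUL  -- WAW r0
[7] i10,i11  sll.ALU;or.ALU  -- pair

ISSUED = 4,5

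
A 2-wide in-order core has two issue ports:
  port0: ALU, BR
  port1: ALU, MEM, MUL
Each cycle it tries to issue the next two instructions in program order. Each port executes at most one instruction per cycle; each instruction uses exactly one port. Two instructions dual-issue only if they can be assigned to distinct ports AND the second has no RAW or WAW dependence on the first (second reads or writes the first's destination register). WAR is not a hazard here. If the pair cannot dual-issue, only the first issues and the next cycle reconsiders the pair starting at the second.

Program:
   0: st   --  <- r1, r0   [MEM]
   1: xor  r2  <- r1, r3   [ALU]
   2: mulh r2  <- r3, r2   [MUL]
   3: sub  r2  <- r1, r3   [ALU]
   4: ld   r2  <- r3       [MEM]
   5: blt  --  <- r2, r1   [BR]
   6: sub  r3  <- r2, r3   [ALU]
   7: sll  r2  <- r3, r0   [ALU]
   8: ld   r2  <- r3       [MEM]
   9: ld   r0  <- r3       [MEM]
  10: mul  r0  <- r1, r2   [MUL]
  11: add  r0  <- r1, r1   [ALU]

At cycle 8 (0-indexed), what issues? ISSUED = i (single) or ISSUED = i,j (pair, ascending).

t=0 i0,i1:st xor ; pair
t=1 i2:mulh ; WAW r2
t=2 i3:sub ; WAW r2
t=3 i4:ld ; RAW r2
t=4 i5,i6:blt sub ; pair
t=5 i7:sll ; WAW r2
t=6 i8:ld ; no-port MEM/MEM
t=7 i9:ld ; no-port MEM/MUL
t=8 i10:mul ; WAW r0
t=9 i11:add ; tail

ISSUED = 10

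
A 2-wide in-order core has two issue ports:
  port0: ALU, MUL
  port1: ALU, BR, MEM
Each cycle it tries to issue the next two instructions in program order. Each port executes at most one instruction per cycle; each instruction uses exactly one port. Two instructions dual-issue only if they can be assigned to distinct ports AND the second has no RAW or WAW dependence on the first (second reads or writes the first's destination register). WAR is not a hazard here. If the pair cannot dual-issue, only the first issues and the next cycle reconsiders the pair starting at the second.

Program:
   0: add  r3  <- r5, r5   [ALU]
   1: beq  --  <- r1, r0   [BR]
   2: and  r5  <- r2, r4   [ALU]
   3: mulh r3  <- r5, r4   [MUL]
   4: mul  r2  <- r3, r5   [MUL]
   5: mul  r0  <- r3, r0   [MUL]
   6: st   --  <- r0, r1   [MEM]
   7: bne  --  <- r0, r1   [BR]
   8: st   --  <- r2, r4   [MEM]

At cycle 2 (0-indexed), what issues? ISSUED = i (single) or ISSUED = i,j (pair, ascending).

#0 head=0: add;beq i0,i1 2-wide
#1 head=2: and i2 RAW r5
#2 head=3: mulh i3 no-port MUL/MUL
#3 head=4: mul i4 no-port MUL/MUL
#4 head=5: mul i5 RAW r0
#5 head=6: st i6 no-port MEM/BR
#6 head=7: bne i7 no-port BR/MEM
#7 head=8: st i8 tail

ISSUED = 3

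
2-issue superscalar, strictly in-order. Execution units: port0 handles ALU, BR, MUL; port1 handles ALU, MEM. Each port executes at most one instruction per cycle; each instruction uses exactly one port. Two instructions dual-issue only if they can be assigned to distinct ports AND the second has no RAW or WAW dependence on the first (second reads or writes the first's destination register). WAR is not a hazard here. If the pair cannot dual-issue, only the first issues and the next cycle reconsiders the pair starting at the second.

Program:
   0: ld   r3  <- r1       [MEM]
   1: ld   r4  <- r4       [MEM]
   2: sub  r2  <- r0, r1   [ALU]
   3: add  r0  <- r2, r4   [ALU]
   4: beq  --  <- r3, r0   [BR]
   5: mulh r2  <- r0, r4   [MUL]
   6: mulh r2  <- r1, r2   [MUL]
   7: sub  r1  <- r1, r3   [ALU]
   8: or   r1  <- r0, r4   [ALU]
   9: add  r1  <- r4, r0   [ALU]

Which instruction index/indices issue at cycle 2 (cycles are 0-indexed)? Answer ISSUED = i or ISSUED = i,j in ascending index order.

[0] i0  ld.MEM  -- no-port MEM/MEM
[1] i1/i2  ld.MEM/sub.ALU  -- dual
[2] i3  add.ALU  -- RAW r0
[3] i4  beq.BR  -- no-port BR/MUL
[4] i5  mulh.MUL  -- no-port MUL/MUL
[5] i6/i7  mulh.MUL/sub.ALU  -- dual
[6] i8  or.ALU  -- WAW r1
[7] i9  add.ALU  -- tail

ISSUED = 3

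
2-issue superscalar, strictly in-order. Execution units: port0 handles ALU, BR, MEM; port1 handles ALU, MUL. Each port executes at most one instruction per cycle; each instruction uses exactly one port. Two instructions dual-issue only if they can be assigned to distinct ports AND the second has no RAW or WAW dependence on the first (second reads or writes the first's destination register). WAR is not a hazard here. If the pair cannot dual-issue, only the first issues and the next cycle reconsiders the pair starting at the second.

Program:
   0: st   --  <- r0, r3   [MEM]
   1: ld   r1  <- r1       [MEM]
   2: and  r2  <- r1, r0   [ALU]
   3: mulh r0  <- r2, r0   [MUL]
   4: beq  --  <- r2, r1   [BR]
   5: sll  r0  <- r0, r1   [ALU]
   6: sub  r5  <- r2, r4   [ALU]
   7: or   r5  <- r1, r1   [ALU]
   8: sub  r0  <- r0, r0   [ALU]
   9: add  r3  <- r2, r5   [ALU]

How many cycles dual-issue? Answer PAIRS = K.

PAIRS = 3

c0: i0 st  no-port MEM/MEM
c1: i1 ld  RAW r1
c2: i2 and  RAW r2
c3: i3&i4 mulh+beq  dual
c4: i5&i6 sll+sub  dual
c5: i7&i8 or+sub  dual
c6: i9 add  tail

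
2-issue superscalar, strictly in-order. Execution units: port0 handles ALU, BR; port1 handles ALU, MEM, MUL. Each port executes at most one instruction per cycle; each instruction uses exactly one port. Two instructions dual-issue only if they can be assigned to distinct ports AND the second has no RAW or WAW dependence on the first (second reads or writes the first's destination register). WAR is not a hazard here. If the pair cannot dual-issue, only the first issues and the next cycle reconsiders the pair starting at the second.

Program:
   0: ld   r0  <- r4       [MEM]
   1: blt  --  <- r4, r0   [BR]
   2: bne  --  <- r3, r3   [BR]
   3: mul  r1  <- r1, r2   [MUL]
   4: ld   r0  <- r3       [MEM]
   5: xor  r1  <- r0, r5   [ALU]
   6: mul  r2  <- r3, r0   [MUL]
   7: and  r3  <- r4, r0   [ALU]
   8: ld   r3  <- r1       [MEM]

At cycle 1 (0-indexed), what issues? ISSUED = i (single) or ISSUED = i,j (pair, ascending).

0. ld.MEM @i0  | RAW r0
1. blt.BR @i1  | no-port BR/BR
2. bne.BR/mul.MUL @i2+i3  | pair
3. ld.MEM @i4  | RAW r0
4. xor.ALU/mul.MUL @i5+i6  | pair
5. and.ALU @i7  | WAW r3
6. ld.MEM @i8  | tail

ISSUED = 1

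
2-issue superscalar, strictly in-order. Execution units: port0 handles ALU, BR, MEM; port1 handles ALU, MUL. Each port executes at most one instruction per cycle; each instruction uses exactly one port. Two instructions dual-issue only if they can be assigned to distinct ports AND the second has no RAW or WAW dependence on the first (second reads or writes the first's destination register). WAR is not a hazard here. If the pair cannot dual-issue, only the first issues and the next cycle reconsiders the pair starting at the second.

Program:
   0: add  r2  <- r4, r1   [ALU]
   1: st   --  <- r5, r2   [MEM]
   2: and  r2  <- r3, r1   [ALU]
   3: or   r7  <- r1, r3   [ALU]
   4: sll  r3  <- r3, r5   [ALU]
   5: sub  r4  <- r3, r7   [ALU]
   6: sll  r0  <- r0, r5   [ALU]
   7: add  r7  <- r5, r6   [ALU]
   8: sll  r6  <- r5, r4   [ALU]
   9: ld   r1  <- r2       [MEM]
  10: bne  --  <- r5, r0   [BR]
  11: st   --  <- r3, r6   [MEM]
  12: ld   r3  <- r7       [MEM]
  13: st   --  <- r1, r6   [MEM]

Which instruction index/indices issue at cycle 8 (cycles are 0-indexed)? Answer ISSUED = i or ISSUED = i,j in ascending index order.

[0] i0  add.ALU  -- RAW r2
[1] i1/i2  st.MEM and.ALU  -- 2-wide
[2] i3/i4  or.ALU sll.ALU  -- 2-wide
[3] i5/i6  sub.ALU sll.ALU  -- 2-wide
[4] i7/i8  add.ALU sll.ALU  -- 2-wide
[5] i9  ld.MEM  -- no-port MEM/BR
[6] i10  bne.BR  -- no-port BR/MEM
[7] i11  st.MEM  -- no-port MEM/MEM
[8] i12  ld.MEM  -- no-port MEM/MEM
[9] i13  st.MEM  -- tail

ISSUED = 12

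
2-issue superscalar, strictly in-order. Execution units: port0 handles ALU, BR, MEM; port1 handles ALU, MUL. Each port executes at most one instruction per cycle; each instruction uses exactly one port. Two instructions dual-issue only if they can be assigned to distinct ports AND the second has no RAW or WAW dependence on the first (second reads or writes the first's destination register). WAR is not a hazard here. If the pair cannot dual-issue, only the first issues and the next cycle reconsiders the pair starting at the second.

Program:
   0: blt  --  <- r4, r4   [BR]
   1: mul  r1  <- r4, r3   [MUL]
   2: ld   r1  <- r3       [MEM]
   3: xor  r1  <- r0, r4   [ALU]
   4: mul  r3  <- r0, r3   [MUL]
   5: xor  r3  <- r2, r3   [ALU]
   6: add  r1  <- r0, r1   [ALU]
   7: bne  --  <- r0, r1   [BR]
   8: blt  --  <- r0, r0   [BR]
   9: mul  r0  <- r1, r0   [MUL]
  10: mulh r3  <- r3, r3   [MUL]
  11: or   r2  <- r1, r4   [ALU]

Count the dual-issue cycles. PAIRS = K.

PAIRS = 5

[0] i0+i1  blt.BR/mul.MUL  -- dual
[1] i2  ld.MEM  -- WAW r1
[2] i3+i4  xor.ALU/mul.MUL  -- dual
[3] i5+i6  xor.ALU/add.ALU  -- dual
[4] i7  bne.BR  -- no-port BR/BR
[5] i8+i9  blt.BR/mul.MUL  -- dual
[6] i10+i11  mulh.MUL/or.ALU  -- dual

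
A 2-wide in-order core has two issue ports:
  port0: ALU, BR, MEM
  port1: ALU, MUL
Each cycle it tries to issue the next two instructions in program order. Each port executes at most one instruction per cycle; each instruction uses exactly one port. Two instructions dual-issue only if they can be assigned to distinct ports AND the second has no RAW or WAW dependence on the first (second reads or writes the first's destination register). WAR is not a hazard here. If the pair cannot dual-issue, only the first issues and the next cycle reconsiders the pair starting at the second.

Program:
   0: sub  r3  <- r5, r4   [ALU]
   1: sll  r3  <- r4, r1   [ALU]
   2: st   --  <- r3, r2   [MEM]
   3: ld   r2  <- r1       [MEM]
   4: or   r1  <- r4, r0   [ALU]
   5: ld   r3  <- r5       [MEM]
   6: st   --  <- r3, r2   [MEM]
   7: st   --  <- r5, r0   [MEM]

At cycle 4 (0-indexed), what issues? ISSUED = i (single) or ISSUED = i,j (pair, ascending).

[0] i0  sub  -- WAW r3
[1] i1  sll  -- RAW r3
[2] i2  st  -- no-port MEM/MEM
[3] i3/i4  ld;or  -- pair
[4] i5  ld  -- no-port MEM/MEM
[5] i6  st  -- no-port MEM/MEM
[6] i7  st  -- tail

ISSUED = 5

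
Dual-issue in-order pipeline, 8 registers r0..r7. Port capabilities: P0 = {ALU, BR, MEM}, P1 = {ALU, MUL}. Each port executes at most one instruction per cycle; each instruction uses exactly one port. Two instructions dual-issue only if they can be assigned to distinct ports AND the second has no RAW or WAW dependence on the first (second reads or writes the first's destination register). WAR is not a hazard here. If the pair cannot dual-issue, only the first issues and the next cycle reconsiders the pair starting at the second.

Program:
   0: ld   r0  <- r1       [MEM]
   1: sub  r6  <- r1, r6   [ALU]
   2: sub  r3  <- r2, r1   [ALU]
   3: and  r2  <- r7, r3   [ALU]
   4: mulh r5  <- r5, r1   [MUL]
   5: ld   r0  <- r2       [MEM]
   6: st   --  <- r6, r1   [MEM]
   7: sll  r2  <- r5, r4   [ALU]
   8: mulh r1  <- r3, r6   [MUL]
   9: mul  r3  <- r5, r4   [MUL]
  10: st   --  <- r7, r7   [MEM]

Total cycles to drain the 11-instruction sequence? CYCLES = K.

CYCLES = 7

  cy0 -> i0&i1 (ld/sub) 2-wide
  cy1 -> i2 (sub) RAW r3
  cy2 -> i3&i4 (and/mulh) 2-wide
  cy3 -> i5 (ld) no-port MEM/MEM
  cy4 -> i6&i7 (st/sll) 2-wide
  cy5 -> i8 (mulh) no-port MUL/MUL
  cy6 -> i9&i10 (mul/st) 2-wide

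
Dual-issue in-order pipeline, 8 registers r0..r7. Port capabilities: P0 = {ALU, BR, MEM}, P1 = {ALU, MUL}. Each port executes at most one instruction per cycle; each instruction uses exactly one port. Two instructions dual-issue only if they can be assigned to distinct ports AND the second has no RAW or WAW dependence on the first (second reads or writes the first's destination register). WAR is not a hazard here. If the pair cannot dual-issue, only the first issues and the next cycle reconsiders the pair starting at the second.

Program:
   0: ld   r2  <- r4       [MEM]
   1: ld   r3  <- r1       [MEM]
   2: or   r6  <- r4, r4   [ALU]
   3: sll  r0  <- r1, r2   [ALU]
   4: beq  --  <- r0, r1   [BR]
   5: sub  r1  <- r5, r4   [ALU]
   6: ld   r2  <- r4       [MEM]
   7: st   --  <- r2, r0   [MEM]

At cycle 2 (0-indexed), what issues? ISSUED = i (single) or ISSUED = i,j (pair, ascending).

t=0 i0:ld.MEM ; no-port MEM/MEM
t=1 i1,i2:ld.MEM+or.ALU ; pair
t=2 i3:sll.ALU ; RAW r0
t=3 i4,i5:beq.BR+sub.ALU ; pair
t=4 i6:ld.MEM ; no-port MEM/MEM
t=5 i7:st.MEM ; tail

ISSUED = 3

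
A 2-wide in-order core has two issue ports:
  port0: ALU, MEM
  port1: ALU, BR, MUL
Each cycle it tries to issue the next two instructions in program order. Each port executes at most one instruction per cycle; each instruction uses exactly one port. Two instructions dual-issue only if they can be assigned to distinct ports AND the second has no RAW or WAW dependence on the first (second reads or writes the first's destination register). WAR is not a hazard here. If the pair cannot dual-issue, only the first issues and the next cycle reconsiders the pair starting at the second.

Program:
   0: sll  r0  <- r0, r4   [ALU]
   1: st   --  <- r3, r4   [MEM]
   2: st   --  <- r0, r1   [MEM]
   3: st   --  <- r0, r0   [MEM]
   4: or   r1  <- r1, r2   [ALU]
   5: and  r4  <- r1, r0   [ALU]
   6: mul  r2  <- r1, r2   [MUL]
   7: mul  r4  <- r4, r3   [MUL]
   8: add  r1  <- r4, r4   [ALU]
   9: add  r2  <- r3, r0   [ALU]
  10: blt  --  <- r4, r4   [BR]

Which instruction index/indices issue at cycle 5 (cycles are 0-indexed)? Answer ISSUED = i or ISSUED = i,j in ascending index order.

0. sll st @i0/i1  | dual
1. st @i2  | no-port MEM/MEM
2. st or @i3/i4  | dual
3. and mul @i5/i6  | dual
4. mul @i7  | RAW r4
5. add add @i8/i9  | dual
6. blt @i10  | tail

ISSUED = 8,9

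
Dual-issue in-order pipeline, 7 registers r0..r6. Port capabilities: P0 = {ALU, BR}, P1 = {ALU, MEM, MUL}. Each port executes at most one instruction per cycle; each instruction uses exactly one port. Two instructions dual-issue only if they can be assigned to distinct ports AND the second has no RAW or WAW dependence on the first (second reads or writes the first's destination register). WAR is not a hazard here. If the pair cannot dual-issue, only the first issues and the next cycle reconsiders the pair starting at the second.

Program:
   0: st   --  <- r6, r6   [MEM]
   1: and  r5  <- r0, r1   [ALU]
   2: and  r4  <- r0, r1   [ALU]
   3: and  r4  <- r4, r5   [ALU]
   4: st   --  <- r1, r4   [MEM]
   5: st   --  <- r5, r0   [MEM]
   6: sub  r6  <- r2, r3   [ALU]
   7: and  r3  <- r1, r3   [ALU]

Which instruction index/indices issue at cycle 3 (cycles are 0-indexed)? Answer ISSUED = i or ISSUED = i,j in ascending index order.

ISSUED = 4

c0: i0,i1 st and  dual
c1: i2 and  RAW+WAW r4
c2: i3 and  RAW r4
c3: i4 st  no-port MEM/MEM
c4: i5,i6 st sub  dual
c5: i7 and  tail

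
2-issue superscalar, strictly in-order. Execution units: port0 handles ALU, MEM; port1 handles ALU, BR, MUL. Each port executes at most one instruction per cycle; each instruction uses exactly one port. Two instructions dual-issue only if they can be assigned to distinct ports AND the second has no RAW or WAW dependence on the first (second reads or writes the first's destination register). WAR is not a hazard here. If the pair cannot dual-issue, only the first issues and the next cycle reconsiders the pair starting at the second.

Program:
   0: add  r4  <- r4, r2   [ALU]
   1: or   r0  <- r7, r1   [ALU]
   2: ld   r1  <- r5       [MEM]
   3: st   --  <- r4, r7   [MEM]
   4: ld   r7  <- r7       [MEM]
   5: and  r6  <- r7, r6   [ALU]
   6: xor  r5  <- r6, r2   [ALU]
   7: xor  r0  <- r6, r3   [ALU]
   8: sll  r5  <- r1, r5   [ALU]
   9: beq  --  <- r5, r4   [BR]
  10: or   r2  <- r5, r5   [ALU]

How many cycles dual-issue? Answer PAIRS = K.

t=0 i0+i1:add/or ; 2-wide
t=1 i2:ld ; no-port MEM/MEM
t=2 i3:st ; no-port MEM/MEM
t=3 i4:ld ; RAW r7
t=4 i5:and ; RAW r6
t=5 i6+i7:xor/xor ; 2-wide
t=6 i8:sll ; RAW r5
t=7 i9+i10:beq/or ; 2-wide

PAIRS = 3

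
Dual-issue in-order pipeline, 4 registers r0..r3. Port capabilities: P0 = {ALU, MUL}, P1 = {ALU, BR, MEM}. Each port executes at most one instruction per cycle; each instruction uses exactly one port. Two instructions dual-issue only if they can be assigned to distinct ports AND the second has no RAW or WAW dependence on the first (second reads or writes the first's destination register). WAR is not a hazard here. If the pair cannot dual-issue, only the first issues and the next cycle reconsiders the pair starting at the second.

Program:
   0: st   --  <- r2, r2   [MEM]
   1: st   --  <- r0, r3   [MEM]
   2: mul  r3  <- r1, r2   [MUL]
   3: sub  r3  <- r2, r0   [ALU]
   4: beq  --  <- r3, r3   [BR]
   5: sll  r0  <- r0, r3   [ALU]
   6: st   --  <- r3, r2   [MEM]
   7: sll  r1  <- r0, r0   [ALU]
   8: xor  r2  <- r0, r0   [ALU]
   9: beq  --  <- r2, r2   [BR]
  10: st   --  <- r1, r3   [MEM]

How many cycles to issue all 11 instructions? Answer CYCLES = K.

CYCLES = 8

#0 head=0: st.MEM i0 no-port MEM/MEM
#1 head=1: st.MEM mul.MUL i1+i2 dual
#2 head=3: sub.ALU i3 RAW r3
#3 head=4: beq.BR sll.ALU i4+i5 dual
#4 head=6: st.MEM sll.ALU i6+i7 dual
#5 head=8: xor.ALU i8 RAW r2
#6 head=9: beq.BR i9 no-port BR/MEM
#7 head=10: st.MEM i10 tail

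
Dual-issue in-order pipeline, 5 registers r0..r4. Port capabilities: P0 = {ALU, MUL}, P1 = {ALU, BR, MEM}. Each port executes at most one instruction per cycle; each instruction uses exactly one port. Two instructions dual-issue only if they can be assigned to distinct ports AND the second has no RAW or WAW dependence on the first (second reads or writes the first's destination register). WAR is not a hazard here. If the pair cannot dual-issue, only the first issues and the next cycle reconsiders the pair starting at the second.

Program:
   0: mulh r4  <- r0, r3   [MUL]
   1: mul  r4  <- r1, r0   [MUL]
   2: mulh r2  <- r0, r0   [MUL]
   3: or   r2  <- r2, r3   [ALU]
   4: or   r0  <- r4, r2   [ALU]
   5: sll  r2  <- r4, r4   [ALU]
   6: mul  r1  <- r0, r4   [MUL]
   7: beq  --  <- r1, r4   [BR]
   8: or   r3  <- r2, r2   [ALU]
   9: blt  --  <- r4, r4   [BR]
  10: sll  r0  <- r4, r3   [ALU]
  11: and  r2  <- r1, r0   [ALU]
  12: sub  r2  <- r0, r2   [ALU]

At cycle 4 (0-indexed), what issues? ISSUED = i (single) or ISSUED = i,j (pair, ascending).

ISSUED = 4,5

  cy0 -> i0 (mulh.MUL) no-port MUL/MUL
  cy1 -> i1 (mul.MUL) no-port MUL/MUL
  cy2 -> i2 (mulh.MUL) RAW+WAW r2
  cy3 -> i3 (or.ALU) RAW r2
  cy4 -> i4,i5 (or.ALU;sll.ALU) pair
  cy5 -> i6 (mul.MUL) RAW r1
  cy6 -> i7,i8 (beq.BR;or.ALU) pair
  cy7 -> i9,i10 (blt.BR;sll.ALU) pair
  cy8 -> i11 (and.ALU) RAW+WAW r2
  cy9 -> i12 (sub.ALU) tail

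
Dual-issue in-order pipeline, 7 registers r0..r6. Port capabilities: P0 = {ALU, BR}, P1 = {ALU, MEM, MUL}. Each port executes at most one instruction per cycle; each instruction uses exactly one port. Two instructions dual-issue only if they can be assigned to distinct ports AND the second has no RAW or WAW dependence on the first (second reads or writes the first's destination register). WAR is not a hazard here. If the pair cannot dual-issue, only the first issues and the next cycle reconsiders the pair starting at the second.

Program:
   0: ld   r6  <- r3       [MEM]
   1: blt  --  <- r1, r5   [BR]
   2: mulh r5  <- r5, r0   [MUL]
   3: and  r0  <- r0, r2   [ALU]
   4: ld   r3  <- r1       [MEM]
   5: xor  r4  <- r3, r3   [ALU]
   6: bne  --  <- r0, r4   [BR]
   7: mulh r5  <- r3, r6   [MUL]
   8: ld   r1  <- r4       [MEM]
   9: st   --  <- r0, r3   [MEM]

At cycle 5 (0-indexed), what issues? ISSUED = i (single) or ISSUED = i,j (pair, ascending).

#0 head=0: ld.MEM;blt.BR i0,i1 pair
#1 head=2: mulh.MUL;and.ALU i2,i3 pair
#2 head=4: ld.MEM i4 RAW r3
#3 head=5: xor.ALU i5 RAW r4
#4 head=6: bne.BR;mulh.MUL i6,i7 pair
#5 head=8: ld.MEM i8 no-port MEM/MEM
#6 head=9: st.MEM i9 tail

ISSUED = 8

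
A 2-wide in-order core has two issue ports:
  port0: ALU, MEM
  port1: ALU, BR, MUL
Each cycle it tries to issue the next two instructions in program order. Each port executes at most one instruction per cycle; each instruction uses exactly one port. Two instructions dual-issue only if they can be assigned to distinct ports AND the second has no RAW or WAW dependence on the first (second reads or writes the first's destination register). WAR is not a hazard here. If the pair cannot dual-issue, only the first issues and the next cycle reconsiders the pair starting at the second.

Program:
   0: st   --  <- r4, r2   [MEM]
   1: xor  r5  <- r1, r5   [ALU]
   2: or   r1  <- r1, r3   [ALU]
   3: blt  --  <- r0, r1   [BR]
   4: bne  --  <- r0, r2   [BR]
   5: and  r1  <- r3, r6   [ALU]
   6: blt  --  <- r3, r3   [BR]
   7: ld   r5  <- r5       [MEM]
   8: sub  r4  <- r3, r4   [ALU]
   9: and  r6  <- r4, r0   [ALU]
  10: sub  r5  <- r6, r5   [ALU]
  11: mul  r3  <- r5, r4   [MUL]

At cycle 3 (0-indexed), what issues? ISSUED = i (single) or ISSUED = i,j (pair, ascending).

ISSUED = 4,5

c0: i0/i1 st.MEM/xor.ALU  2-wide
c1: i2 or.ALU  RAW r1
c2: i3 blt.BR  no-port BR/BR
c3: i4/i5 bne.BR/and.ALU  2-wide
c4: i6/i7 blt.BR/ld.MEM  2-wide
c5: i8 sub.ALU  RAW r4
c6: i9 and.ALU  RAW r6
c7: i10 sub.ALU  RAW r5
c8: i11 mul.MUL  tail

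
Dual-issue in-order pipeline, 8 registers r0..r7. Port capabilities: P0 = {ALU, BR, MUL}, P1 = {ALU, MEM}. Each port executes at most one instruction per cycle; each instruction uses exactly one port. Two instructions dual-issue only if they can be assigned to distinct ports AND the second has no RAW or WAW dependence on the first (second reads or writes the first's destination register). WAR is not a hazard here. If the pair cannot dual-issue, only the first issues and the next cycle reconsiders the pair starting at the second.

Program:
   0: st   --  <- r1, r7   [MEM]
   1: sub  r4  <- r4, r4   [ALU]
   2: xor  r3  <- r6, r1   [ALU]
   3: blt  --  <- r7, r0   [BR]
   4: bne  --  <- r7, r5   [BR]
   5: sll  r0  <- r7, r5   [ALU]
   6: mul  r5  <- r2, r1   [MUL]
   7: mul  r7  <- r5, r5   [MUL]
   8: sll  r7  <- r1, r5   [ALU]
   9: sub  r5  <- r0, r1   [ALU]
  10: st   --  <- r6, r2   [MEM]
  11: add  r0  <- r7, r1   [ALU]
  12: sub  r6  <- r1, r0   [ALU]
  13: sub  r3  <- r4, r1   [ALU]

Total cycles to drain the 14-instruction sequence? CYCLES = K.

0. st.MEM+sub.ALU @i0/i1  | dual
1. xor.ALU+blt.BR @i2/i3  | dual
2. bne.BR+sll.ALU @i4/i5  | dual
3. mul.MUL @i6  | no-port MUL/MUL
4. mul.MUL @i7  | WAW r7
5. sll.ALU+sub.ALU @i8/i9  | dual
6. st.MEM+add.ALU @i10/i11  | dual
7. sub.ALU+sub.ALU @i12/i13  | dual

CYCLES = 8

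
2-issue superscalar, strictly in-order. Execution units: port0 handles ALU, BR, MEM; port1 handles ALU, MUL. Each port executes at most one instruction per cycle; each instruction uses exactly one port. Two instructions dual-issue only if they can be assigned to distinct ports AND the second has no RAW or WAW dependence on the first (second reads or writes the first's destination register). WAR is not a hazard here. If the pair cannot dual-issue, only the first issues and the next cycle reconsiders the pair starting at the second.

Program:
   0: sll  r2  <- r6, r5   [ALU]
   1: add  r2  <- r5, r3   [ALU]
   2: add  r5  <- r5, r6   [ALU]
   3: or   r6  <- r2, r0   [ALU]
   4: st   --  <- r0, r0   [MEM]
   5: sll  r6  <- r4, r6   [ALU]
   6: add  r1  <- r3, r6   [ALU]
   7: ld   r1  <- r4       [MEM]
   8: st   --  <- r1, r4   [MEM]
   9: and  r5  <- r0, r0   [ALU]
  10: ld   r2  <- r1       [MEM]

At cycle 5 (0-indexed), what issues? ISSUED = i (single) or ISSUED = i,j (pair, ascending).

ISSUED = 7

c0: i0 sll  WAW r2
c1: i1&i2 add+add  dual
c2: i3&i4 or+st  dual
c3: i5 sll  RAW r6
c4: i6 add  WAW r1
c5: i7 ld  no-port MEM/MEM
c6: i8&i9 st+and  dual
c7: i10 ld  tail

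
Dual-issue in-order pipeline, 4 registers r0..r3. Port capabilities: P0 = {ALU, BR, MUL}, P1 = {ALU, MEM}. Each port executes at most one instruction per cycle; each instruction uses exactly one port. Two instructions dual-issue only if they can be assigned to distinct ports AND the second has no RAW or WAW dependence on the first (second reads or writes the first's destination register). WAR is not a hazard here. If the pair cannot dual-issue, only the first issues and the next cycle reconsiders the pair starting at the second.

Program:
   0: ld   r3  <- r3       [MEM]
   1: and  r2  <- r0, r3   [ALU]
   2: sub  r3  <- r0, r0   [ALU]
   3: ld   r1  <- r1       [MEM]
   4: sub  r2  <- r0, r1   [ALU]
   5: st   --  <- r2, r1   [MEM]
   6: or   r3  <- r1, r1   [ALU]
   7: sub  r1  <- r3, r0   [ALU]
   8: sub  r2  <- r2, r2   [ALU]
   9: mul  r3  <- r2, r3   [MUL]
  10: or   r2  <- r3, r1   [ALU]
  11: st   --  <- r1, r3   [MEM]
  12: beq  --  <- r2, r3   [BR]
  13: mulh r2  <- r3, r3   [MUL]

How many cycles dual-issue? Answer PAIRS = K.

#0 head=0: ld.MEM i0 RAW r3
#1 head=1: and.ALU;sub.ALU i1+i2 pair
#2 head=3: ld.MEM i3 RAW r1
#3 head=4: sub.ALU i4 RAW r2
#4 head=5: st.MEM;or.ALU i5+i6 pair
#5 head=7: sub.ALU;sub.ALU i7+i8 pair
#6 head=9: mul.MUL i9 RAW r3
#7 head=10: or.ALU;st.MEM i10+i11 pair
#8 head=12: beq.BR i12 no-port BR/MUL
#9 head=13: mulh.MUL i13 tail

PAIRS = 4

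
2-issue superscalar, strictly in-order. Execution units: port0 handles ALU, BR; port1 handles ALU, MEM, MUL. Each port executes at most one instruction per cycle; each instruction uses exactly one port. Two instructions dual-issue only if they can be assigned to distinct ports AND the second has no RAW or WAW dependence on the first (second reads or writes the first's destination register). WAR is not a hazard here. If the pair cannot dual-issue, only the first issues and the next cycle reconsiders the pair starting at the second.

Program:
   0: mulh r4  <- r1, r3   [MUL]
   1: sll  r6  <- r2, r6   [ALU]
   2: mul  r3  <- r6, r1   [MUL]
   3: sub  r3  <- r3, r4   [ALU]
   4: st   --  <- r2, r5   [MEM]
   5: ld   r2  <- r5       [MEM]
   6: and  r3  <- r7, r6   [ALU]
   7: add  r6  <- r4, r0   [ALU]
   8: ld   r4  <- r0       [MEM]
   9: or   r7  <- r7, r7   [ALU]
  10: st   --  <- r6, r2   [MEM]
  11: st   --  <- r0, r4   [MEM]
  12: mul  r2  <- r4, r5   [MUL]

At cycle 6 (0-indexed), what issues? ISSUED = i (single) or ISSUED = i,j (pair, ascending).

ISSUED = 11

  cy0 -> i0,i1 (mulh+sll) dual
  cy1 -> i2 (mul) RAW+WAW r3
  cy2 -> i3,i4 (sub+st) dual
  cy3 -> i5,i6 (ld+and) dual
  cy4 -> i7,i8 (add+ld) dual
  cy5 -> i9,i10 (or+st) dual
  cy6 -> i11 (st) no-port MEM/MUL
  cy7 -> i12 (mul) tail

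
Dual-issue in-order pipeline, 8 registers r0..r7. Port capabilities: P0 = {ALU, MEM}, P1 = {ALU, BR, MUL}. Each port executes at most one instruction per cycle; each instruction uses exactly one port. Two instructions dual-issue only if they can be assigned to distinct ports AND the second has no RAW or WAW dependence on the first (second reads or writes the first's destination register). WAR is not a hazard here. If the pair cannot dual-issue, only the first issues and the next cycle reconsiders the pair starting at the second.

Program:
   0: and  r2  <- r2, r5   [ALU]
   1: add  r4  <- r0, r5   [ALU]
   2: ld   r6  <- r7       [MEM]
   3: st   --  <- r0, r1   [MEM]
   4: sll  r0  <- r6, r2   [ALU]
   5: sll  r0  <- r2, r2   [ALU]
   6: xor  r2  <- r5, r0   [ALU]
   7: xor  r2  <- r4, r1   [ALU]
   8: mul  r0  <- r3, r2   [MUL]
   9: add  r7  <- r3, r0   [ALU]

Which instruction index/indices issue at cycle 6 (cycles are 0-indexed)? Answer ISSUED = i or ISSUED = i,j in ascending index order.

ISSUED = 8

[0] i0,i1  and add  -- dual
[1] i2  ld  -- no-port MEM/MEM
[2] i3,i4  st sll  -- dual
[3] i5  sll  -- RAW r0
[4] i6  xor  -- WAW r2
[5] i7  xor  -- RAW r2
[6] i8  mul  -- RAW r0
[7] i9  add  -- tail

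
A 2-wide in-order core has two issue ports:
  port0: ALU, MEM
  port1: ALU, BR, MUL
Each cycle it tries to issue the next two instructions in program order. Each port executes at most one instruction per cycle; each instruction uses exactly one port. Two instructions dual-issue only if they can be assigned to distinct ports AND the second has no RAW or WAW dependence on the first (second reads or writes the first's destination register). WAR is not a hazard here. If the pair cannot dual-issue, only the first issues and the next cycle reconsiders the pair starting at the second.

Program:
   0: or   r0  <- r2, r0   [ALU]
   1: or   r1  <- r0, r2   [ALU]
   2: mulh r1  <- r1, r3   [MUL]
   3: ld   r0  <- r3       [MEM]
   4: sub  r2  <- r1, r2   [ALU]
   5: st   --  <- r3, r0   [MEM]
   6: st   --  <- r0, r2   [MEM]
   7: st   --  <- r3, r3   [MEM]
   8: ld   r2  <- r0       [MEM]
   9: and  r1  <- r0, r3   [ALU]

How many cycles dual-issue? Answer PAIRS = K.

PAIRS = 3

#0 head=0: or i0 RAW r0
#1 head=1: or i1 RAW+WAW r1
#2 head=2: mulh;ld i2+i3 2-wide
#3 head=4: sub;st i4+i5 2-wide
#4 head=6: st i6 no-port MEM/MEM
#5 head=7: st i7 no-port MEM/MEM
#6 head=8: ld;and i8+i9 2-wide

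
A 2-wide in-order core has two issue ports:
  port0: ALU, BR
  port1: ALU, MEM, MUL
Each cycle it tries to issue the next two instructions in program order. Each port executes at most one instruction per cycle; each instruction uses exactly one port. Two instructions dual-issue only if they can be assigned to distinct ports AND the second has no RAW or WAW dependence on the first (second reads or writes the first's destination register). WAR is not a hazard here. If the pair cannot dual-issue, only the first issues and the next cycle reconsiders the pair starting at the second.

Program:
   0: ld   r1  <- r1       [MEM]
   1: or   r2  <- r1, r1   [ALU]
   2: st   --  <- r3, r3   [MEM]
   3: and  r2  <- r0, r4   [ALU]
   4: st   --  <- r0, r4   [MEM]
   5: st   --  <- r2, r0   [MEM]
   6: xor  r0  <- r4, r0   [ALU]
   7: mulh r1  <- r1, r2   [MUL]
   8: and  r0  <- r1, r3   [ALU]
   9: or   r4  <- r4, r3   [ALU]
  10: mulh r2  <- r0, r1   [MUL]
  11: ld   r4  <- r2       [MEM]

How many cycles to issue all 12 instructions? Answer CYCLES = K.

[0] i0  ld.MEM  -- RAW r1
[1] i1,i2  or.ALU/st.MEM  -- dual
[2] i3,i4  and.ALU/st.MEM  -- dual
[3] i5,i6  st.MEM/xor.ALU  -- dual
[4] i7  mulh.MUL  -- RAW r1
[5] i8,i9  and.ALU/or.ALU  -- dual
[6] i10  mulh.MUL  -- no-port MUL/MEM
[7] i11  ld.MEM  -- tail

CYCLES = 8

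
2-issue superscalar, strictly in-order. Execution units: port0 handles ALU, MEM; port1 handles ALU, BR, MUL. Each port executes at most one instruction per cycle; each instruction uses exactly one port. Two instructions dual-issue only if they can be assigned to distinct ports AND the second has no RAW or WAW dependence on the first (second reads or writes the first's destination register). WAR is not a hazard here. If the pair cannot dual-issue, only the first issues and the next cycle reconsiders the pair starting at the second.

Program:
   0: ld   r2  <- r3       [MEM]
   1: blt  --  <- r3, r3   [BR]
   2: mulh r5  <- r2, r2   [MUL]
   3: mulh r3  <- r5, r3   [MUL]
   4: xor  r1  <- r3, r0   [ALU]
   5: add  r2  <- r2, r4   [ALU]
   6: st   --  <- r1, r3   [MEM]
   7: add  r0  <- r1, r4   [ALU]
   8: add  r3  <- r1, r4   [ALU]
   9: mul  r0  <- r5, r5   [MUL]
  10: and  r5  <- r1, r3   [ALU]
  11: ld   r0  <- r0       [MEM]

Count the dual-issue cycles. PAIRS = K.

#0 head=0: ld.MEM blt.BR i0/i1 2-wide
#1 head=2: mulh.MUL i2 no-port MUL/MUL
#2 head=3: mulh.MUL i3 RAW r3
#3 head=4: xor.ALU add.ALU i4/i5 2-wide
#4 head=6: st.MEM add.ALU i6/i7 2-wide
#5 head=8: add.ALU mul.MUL i8/i9 2-wide
#6 head=10: and.ALU ld.MEM i10/i11 2-wide

PAIRS = 5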